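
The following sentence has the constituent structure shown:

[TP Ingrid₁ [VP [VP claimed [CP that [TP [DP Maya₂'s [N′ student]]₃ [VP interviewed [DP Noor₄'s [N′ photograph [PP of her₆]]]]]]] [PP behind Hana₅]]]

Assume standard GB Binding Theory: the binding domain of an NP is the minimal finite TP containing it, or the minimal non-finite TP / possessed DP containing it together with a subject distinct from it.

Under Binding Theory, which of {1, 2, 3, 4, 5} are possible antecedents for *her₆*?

{1, 2, 3, 5}

*her* is a pronoun, so Principle B applies: it must be free in its binding domain.
Binding domain of *her₆*: the possessed DP, whose subject is Noor₄.
*Ingrid₁* c-commands the pronoun but from outside its binding domain, and is not c-commanded by it → coindexation permitted.
*Maya₂* and the pronoun do not c-command one another → neither Principle B nor Principle C is at stake; coindexation permitted.
*[Maya₂'s student]₃* c-commands the pronoun but from outside its binding domain, and is not c-commanded by it → coindexation permitted.
*Noor₄* c-commands the pronoun within its binding domain → coindexation would violate Principle B.
*Hana₅* and the pronoun do not c-command one another → neither Principle B nor Principle C is at stake; coindexation permitted.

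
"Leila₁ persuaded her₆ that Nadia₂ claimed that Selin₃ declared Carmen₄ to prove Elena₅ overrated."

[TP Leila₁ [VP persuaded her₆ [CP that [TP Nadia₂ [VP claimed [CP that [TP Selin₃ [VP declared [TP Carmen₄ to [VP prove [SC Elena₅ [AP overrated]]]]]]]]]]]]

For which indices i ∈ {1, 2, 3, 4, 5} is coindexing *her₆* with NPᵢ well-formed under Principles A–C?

none

*her* is a pronoun, so Principle B applies: it must be free in its binding domain.
Binding domain of *her₆*: the matrix TP, whose subject is Leila₁.
*Leila₁* c-commands the pronoun within its binding domain → coindexation would violate Principle B.
*Nadia₂*: the pronoun c-commands this R-expression → coindexation would violate Principle C on *Nadia₂*.
*Selin₃*: the pronoun c-commands this R-expression → coindexation would violate Principle C on *Selin₃*.
*Carmen₄*: the pronoun c-commands this R-expression → coindexation would violate Principle C on *Carmen₄*.
*Elena₅*: the pronoun c-commands this R-expression → coindexation would violate Principle C on *Elena₅*.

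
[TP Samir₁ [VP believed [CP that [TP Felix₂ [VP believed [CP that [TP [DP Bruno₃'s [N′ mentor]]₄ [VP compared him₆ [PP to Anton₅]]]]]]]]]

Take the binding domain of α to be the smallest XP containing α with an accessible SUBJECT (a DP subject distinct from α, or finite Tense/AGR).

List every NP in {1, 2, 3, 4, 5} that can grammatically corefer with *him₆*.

*him* is a pronoun, so Principle B applies: it must be free in its binding domain.
Binding domain of *him₆*: the embedded TP, whose subject is [Bruno₃'s mentor]₄.
*Samir₁* c-commands the pronoun but from outside its binding domain, and is not c-commanded by it → coindexation permitted.
*Felix₂* c-commands the pronoun but from outside its binding domain, and is not c-commanded by it → coindexation permitted.
*Bruno₃* and the pronoun do not c-command one another → neither Principle B nor Principle C is at stake; coindexation permitted.
*[Bruno₃'s mentor]₄* c-commands the pronoun within its binding domain → coindexation would violate Principle B.
*Anton₅*: the pronoun c-commands this R-expression → coindexation would violate Principle C on *Anton₅*.

{1, 2, 3}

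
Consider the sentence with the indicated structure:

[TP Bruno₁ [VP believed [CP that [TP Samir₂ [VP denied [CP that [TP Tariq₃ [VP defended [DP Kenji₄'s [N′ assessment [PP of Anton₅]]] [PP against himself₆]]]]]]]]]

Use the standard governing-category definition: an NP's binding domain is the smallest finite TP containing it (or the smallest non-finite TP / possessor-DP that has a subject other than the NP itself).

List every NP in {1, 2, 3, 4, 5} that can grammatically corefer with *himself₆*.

{3}

*himself* is an anaphor, so Principle A applies: it must be bound in its binding domain.
Binding domain of *himself₆*: the embedded TP, whose subject is Tariq₃.
*Bruno₁* c-commands the anaphor but is outside its binding domain → cannot satisfy Principle A.
*Samir₂* c-commands the anaphor but is outside its binding domain → cannot satisfy Principle A.
*Tariq₃* c-commands the anaphor within its binding domain → licit binder.
*Kenji₄* does not c-command the anaphor → cannot bind it.
*Anton₅* does not c-command the anaphor → cannot bind it.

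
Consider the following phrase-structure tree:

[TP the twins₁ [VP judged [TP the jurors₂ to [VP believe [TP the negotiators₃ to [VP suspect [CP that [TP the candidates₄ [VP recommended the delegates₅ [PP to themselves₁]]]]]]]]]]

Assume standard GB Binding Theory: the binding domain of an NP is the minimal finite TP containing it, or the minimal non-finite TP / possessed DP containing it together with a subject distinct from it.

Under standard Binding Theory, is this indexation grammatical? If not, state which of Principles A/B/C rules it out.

Principle A

The two coindexed NPs are *the twins₁* and *themselves₁*.
*themselves₁* is an anaphor. Principle A requires it to be bound within its binding domain — the embedded TP, whose subject is the candidates₄.
Within that domain it is c-commanded by *the candidates₄*, *the delegates₅*, none of which share its index.
*the twins₁* does c-command the anaphor, but from outside its binding domain.
The anaphor is unbound in its domain → Principle A violation.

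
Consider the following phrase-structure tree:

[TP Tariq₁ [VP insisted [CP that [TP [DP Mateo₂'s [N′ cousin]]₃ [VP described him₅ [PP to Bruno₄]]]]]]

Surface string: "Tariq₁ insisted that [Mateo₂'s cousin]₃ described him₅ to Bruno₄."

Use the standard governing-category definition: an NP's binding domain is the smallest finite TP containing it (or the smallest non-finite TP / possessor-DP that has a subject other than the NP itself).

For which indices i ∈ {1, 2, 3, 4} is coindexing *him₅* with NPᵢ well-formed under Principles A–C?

{1, 2}

*him* is a pronoun, so Principle B applies: it must be free in its binding domain.
Binding domain of *him₅*: the embedded TP, whose subject is [Mateo₂'s cousin]₃.
*Tariq₁* c-commands the pronoun but from outside its binding domain, and is not c-commanded by it → coindexation permitted.
*Mateo₂* and the pronoun do not c-command one another → neither Principle B nor Principle C is at stake; coindexation permitted.
*[Mateo₂'s cousin]₃* c-commands the pronoun within its binding domain → coindexation would violate Principle B.
*Bruno₄*: the pronoun c-commands this R-expression → coindexation would violate Principle C on *Bruno₄*.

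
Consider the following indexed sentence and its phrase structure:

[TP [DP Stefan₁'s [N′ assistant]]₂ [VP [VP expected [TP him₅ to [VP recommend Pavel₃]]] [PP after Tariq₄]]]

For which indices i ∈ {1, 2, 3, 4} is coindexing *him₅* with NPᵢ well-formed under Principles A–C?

{1, 4}

*him* is a pronoun, so Principle B applies: it must be free in its binding domain.
Binding domain of *him₅*: the matrix TP, whose subject is [Stefan₁'s assistant]₂.
*Stefan₁* and the pronoun do not c-command one another → neither Principle B nor Principle C is at stake; coindexation permitted.
*[Stefan₁'s assistant]₂* c-commands the pronoun within its binding domain → coindexation would violate Principle B.
*Pavel₃*: the pronoun c-commands this R-expression → coindexation would violate Principle C on *Pavel₃*.
*Tariq₄* and the pronoun do not c-command one another → neither Principle B nor Principle C is at stake; coindexation permitted.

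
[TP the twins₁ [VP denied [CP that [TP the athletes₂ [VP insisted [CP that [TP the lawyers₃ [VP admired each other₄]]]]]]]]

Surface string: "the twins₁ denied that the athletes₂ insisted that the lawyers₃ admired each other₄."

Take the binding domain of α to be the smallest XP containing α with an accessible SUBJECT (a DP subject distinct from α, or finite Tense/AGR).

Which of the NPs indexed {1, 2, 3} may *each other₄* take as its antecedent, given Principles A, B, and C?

*each other* is an anaphor, so Principle A applies: it must be bound in its binding domain.
Binding domain of *each other₄*: the embedded TP, whose subject is the lawyers₃.
*the twins₁* c-commands the anaphor but is outside its binding domain → cannot satisfy Principle A.
*the athletes₂* c-commands the anaphor but is outside its binding domain → cannot satisfy Principle A.
*the lawyers₃* c-commands the anaphor within its binding domain → licit binder.

{3}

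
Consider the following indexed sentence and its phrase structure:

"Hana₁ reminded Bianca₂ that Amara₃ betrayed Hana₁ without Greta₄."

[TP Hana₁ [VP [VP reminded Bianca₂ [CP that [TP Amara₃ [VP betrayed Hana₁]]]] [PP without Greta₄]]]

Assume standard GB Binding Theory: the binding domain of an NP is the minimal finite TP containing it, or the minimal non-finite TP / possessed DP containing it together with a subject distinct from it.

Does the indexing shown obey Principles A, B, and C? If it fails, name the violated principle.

Principle C

The two coindexed NPs are *Hana₁* (the higher occurrence) and *Hana₁* (the lower occurrence).
*Hana₁* (the lower occurrence) is an R-expression. Principle C requires it to be free everywhere.
*Hana₁* (the higher occurrence) c-commands it and carries the same index.
The R-expression is bound → Principle C violation.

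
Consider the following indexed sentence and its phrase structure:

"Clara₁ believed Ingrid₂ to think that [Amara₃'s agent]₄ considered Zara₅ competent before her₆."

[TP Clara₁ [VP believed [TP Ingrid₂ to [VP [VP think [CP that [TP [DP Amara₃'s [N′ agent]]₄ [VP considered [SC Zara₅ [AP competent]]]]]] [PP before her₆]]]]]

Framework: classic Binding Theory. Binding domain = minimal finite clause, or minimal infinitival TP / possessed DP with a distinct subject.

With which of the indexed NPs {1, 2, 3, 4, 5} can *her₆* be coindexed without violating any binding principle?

{1, 3, 4, 5}

*her* is a pronoun, so Principle B applies: it must be free in its binding domain.
Binding domain of *her₆*: the embedded TP, whose subject is Ingrid₂.
*Clara₁* c-commands the pronoun but from outside its binding domain, and is not c-commanded by it → coindexation permitted.
*Ingrid₂* c-commands the pronoun within its binding domain → coindexation would violate Principle B.
*Amara₃* and the pronoun do not c-command one another → neither Principle B nor Principle C is at stake; coindexation permitted.
*[Amara₃'s agent]₄* and the pronoun do not c-command one another → neither Principle B nor Principle C is at stake; coindexation permitted.
*Zara₅* and the pronoun do not c-command one another → neither Principle B nor Principle C is at stake; coindexation permitted.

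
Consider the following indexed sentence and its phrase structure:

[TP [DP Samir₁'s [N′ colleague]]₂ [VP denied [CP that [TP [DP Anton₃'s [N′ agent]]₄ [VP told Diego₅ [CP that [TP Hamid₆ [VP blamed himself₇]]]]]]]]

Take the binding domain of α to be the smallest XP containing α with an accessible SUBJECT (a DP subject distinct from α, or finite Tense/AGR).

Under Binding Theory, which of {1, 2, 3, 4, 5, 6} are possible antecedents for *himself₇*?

*himself* is an anaphor, so Principle A applies: it must be bound in its binding domain.
Binding domain of *himself₇*: the embedded TP, whose subject is Hamid₆.
*Samir₁* does not c-command the anaphor → cannot bind it.
*[Samir₁'s colleague]₂* c-commands the anaphor but is outside its binding domain → cannot satisfy Principle A.
*Anton₃* does not c-command the anaphor → cannot bind it.
*[Anton₃'s agent]₄* c-commands the anaphor but is outside its binding domain → cannot satisfy Principle A.
*Diego₅* c-commands the anaphor but is outside its binding domain → cannot satisfy Principle A.
*Hamid₆* c-commands the anaphor within its binding domain → licit binder.

{6}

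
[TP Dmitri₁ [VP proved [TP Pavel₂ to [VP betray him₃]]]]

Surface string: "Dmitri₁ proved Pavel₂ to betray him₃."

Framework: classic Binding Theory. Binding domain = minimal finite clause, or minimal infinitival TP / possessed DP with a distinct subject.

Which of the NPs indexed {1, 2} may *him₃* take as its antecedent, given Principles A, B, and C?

{1}

*him* is a pronoun, so Principle B applies: it must be free in its binding domain.
Binding domain of *him₃*: the embedded TP, whose subject is Pavel₂.
*Dmitri₁* c-commands the pronoun but from outside its binding domain, and is not c-commanded by it → coindexation permitted.
*Pavel₂* c-commands the pronoun within its binding domain → coindexation would violate Principle B.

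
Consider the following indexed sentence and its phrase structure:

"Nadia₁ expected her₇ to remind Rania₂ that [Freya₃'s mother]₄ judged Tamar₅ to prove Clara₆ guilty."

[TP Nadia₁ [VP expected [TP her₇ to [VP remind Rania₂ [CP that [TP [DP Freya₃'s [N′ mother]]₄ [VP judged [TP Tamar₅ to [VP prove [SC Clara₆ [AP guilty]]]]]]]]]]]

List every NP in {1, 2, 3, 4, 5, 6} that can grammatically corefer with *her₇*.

none

*her* is a pronoun, so Principle B applies: it must be free in its binding domain.
Binding domain of *her₇*: the matrix TP, whose subject is Nadia₁.
*Nadia₁* c-commands the pronoun within its binding domain → coindexation would violate Principle B.
*Rania₂*: the pronoun c-commands this R-expression → coindexation would violate Principle C on *Rania₂*.
*Freya₃*: the pronoun c-commands this R-expression → coindexation would violate Principle C on *Freya₃*.
*[Freya₃'s mother]₄*: the pronoun c-commands this R-expression → coindexation would violate Principle C on *[Freya₃'s mother]₄*.
*Tamar₅*: the pronoun c-commands this R-expression → coindexation would violate Principle C on *Tamar₅*.
*Clara₆*: the pronoun c-commands this R-expression → coindexation would violate Principle C on *Clara₆*.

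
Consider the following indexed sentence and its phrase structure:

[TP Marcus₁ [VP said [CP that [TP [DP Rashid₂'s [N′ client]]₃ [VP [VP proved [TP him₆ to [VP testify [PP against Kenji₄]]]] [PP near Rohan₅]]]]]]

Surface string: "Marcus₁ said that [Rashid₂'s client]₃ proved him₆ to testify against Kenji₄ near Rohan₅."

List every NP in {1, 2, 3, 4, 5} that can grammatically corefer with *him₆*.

{1, 2, 5}

*him* is a pronoun, so Principle B applies: it must be free in its binding domain.
Binding domain of *him₆*: the embedded TP, whose subject is [Rashid₂'s client]₃.
*Marcus₁* c-commands the pronoun but from outside its binding domain, and is not c-commanded by it → coindexation permitted.
*Rashid₂* and the pronoun do not c-command one another → neither Principle B nor Principle C is at stake; coindexation permitted.
*[Rashid₂'s client]₃* c-commands the pronoun within its binding domain → coindexation would violate Principle B.
*Kenji₄*: the pronoun c-commands this R-expression → coindexation would violate Principle C on *Kenji₄*.
*Rohan₅* and the pronoun do not c-command one another → neither Principle B nor Principle C is at stake; coindexation permitted.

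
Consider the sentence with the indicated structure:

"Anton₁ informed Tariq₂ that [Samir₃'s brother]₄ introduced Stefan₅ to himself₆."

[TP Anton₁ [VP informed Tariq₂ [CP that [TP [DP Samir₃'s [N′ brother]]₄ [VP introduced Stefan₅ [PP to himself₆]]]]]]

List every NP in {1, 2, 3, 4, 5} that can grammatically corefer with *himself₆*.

*himself* is an anaphor, so Principle A applies: it must be bound in its binding domain.
Binding domain of *himself₆*: the embedded TP, whose subject is [Samir₃'s brother]₄.
*Anton₁* c-commands the anaphor but is outside its binding domain → cannot satisfy Principle A.
*Tariq₂* c-commands the anaphor but is outside its binding domain → cannot satisfy Principle A.
*Samir₃* does not c-command the anaphor → cannot bind it.
*[Samir₃'s brother]₄* c-commands the anaphor within its binding domain → licit binder.
*Stefan₅* c-commands the anaphor within its binding domain → licit binder.

{4, 5}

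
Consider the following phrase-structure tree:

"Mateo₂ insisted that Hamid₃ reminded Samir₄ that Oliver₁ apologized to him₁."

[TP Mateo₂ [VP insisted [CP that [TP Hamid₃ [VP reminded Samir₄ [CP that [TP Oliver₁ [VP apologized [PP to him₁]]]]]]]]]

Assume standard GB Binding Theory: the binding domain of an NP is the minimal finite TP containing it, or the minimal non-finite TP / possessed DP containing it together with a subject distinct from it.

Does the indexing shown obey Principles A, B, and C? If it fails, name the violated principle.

The two coindexed NPs are *Oliver₁* and *him₁*.
*him₁* is a pronoun. Its binding domain is the embedded TP, whose subject is Oliver₁.
*Oliver₁* c-commands it within that domain and carries the same index.
The pronoun is locally bound → Principle B violation.

Principle B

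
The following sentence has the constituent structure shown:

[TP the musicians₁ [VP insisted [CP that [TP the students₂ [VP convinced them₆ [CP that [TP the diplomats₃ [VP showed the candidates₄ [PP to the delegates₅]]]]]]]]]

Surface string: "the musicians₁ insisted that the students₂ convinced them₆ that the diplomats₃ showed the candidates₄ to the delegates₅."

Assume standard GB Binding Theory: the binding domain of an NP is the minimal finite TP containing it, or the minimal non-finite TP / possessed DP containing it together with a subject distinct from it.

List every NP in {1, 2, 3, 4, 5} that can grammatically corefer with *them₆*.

{1}

*them* is a pronoun, so Principle B applies: it must be free in its binding domain.
Binding domain of *them₆*: the embedded TP, whose subject is the students₂.
*the musicians₁* c-commands the pronoun but from outside its binding domain, and is not c-commanded by it → coindexation permitted.
*the students₂* c-commands the pronoun within its binding domain → coindexation would violate Principle B.
*the diplomats₃*: the pronoun c-commands this R-expression → coindexation would violate Principle C on *the diplomats₃*.
*the candidates₄*: the pronoun c-commands this R-expression → coindexation would violate Principle C on *the candidates₄*.
*the delegates₅*: the pronoun c-commands this R-expression → coindexation would violate Principle C on *the delegates₅*.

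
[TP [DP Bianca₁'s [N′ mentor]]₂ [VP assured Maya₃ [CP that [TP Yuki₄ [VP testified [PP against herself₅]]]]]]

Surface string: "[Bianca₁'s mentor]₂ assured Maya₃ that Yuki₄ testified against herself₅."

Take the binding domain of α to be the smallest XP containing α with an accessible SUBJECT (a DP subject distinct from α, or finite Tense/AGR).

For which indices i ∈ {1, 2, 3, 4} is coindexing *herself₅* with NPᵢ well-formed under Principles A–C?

*herself* is an anaphor, so Principle A applies: it must be bound in its binding domain.
Binding domain of *herself₅*: the embedded TP, whose subject is Yuki₄.
*Bianca₁* does not c-command the anaphor → cannot bind it.
*[Bianca₁'s mentor]₂* c-commands the anaphor but is outside its binding domain → cannot satisfy Principle A.
*Maya₃* c-commands the anaphor but is outside its binding domain → cannot satisfy Principle A.
*Yuki₄* c-commands the anaphor within its binding domain → licit binder.

{4}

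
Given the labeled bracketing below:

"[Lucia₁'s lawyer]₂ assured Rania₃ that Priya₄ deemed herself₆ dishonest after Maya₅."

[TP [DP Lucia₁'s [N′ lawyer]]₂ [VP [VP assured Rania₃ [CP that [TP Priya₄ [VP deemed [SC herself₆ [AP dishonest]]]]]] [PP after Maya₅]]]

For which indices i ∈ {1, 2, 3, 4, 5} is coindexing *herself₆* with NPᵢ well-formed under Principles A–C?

*herself* is an anaphor, so Principle A applies: it must be bound in its binding domain.
Binding domain of *herself₆*: the embedded TP, whose subject is Priya₄.
*Lucia₁* does not c-command the anaphor → cannot bind it.
*[Lucia₁'s lawyer]₂* c-commands the anaphor but is outside its binding domain → cannot satisfy Principle A.
*Rania₃* c-commands the anaphor but is outside its binding domain → cannot satisfy Principle A.
*Priya₄* c-commands the anaphor within its binding domain → licit binder.
*Maya₅* does not c-command the anaphor → cannot bind it.

{4}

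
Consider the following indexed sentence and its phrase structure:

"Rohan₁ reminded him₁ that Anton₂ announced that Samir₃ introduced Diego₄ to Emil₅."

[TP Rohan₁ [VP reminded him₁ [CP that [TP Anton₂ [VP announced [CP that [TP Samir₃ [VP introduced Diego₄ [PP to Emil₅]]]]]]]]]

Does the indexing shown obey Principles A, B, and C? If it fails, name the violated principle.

Principle B

The two coindexed NPs are *Rohan₁* and *him₁*.
*him₁* is a pronoun. Its binding domain is the matrix TP, whose subject is Rohan₁.
*Rohan₁* c-commands it within that domain and carries the same index.
The pronoun is locally bound → Principle B violation.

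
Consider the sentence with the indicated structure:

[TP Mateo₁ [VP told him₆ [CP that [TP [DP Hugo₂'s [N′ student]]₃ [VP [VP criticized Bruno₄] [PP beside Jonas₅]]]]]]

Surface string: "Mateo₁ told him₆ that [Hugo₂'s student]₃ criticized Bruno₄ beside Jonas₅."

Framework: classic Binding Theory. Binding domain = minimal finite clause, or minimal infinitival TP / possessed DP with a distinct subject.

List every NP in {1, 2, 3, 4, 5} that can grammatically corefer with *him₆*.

none

*him* is a pronoun, so Principle B applies: it must be free in its binding domain.
Binding domain of *him₆*: the matrix TP, whose subject is Mateo₁.
*Mateo₁* c-commands the pronoun within its binding domain → coindexation would violate Principle B.
*Hugo₂*: the pronoun c-commands this R-expression → coindexation would violate Principle C on *Hugo₂*.
*[Hugo₂'s student]₃*: the pronoun c-commands this R-expression → coindexation would violate Principle C on *[Hugo₂'s student]₃*.
*Bruno₄*: the pronoun c-commands this R-expression → coindexation would violate Principle C on *Bruno₄*.
*Jonas₅*: the pronoun c-commands this R-expression → coindexation would violate Principle C on *Jonas₅*.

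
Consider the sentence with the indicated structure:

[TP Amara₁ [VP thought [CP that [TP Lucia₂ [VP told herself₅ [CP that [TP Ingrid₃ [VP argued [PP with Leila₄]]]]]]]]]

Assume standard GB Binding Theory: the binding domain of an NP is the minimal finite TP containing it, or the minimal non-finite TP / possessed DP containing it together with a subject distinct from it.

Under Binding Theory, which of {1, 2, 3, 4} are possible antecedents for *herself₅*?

*herself* is an anaphor, so Principle A applies: it must be bound in its binding domain.
Binding domain of *herself₅*: the embedded TP, whose subject is Lucia₂.
*Amara₁* c-commands the anaphor but is outside its binding domain → cannot satisfy Principle A.
*Lucia₂* c-commands the anaphor within its binding domain → licit binder.
*Ingrid₃* does not c-command the anaphor → cannot bind it.
*Leila₄* does not c-command the anaphor → cannot bind it.

{2}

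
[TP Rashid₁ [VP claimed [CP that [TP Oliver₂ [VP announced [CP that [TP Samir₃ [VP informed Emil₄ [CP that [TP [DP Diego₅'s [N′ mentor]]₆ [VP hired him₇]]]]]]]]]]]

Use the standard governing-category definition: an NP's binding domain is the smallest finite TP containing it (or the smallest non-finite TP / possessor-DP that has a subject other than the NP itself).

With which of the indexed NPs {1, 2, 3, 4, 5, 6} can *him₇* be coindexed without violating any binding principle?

*him* is a pronoun, so Principle B applies: it must be free in its binding domain.
Binding domain of *him₇*: the embedded TP, whose subject is [Diego₅'s mentor]₆.
*Rashid₁* c-commands the pronoun but from outside its binding domain, and is not c-commanded by it → coindexation permitted.
*Oliver₂* c-commands the pronoun but from outside its binding domain, and is not c-commanded by it → coindexation permitted.
*Samir₃* c-commands the pronoun but from outside its binding domain, and is not c-commanded by it → coindexation permitted.
*Emil₄* c-commands the pronoun but from outside its binding domain, and is not c-commanded by it → coindexation permitted.
*Diego₅* and the pronoun do not c-command one another → neither Principle B nor Principle C is at stake; coindexation permitted.
*[Diego₅'s mentor]₆* c-commands the pronoun within its binding domain → coindexation would violate Principle B.

{1, 2, 3, 4, 5}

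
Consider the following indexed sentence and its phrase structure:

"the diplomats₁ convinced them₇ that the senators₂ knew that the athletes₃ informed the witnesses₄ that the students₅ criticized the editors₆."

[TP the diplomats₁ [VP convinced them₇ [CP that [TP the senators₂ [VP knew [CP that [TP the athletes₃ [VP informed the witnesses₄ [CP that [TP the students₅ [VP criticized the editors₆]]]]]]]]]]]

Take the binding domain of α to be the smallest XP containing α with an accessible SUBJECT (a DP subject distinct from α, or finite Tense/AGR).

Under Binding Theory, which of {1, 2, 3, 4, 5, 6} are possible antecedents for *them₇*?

*them* is a pronoun, so Principle B applies: it must be free in its binding domain.
Binding domain of *them₇*: the matrix TP, whose subject is the diplomats₁.
*the diplomats₁* c-commands the pronoun within its binding domain → coindexation would violate Principle B.
*the senators₂*: the pronoun c-commands this R-expression → coindexation would violate Principle C on *the senators₂*.
*the athletes₃*: the pronoun c-commands this R-expression → coindexation would violate Principle C on *the athletes₃*.
*the witnesses₄*: the pronoun c-commands this R-expression → coindexation would violate Principle C on *the witnesses₄*.
*the students₅*: the pronoun c-commands this R-expression → coindexation would violate Principle C on *the students₅*.
*the editors₆*: the pronoun c-commands this R-expression → coindexation would violate Principle C on *the editors₆*.

none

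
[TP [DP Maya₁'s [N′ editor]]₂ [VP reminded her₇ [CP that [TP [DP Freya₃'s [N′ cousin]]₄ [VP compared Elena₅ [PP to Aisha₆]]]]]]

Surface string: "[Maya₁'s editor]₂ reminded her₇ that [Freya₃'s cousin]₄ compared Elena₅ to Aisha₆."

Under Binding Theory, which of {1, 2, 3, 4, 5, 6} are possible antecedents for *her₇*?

{1}

*her* is a pronoun, so Principle B applies: it must be free in its binding domain.
Binding domain of *her₇*: the matrix TP, whose subject is [Maya₁'s editor]₂.
*Maya₁* and the pronoun do not c-command one another → neither Principle B nor Principle C is at stake; coindexation permitted.
*[Maya₁'s editor]₂* c-commands the pronoun within its binding domain → coindexation would violate Principle B.
*Freya₃*: the pronoun c-commands this R-expression → coindexation would violate Principle C on *Freya₃*.
*[Freya₃'s cousin]₄*: the pronoun c-commands this R-expression → coindexation would violate Principle C on *[Freya₃'s cousin]₄*.
*Elena₅*: the pronoun c-commands this R-expression → coindexation would violate Principle C on *Elena₅*.
*Aisha₆*: the pronoun c-commands this R-expression → coindexation would violate Principle C on *Aisha₆*.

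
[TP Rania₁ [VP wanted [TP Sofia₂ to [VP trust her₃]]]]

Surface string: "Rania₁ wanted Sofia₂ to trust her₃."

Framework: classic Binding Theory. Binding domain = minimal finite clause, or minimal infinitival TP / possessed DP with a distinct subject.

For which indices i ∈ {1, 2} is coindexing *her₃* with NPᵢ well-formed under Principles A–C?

*her* is a pronoun, so Principle B applies: it must be free in its binding domain.
Binding domain of *her₃*: the embedded TP, whose subject is Sofia₂.
*Rania₁* c-commands the pronoun but from outside its binding domain, and is not c-commanded by it → coindexation permitted.
*Sofia₂* c-commands the pronoun within its binding domain → coindexation would violate Principle B.

{1}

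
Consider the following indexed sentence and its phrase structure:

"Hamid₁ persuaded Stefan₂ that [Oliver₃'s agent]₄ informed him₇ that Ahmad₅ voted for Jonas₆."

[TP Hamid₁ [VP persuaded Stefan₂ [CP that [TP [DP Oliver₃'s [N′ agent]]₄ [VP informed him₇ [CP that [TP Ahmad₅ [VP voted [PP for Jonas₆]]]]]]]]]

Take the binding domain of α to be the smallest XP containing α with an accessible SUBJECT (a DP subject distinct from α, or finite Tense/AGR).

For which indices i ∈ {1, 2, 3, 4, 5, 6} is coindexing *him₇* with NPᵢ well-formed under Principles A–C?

*him* is a pronoun, so Principle B applies: it must be free in its binding domain.
Binding domain of *him₇*: the embedded TP, whose subject is [Oliver₃'s agent]₄.
*Hamid₁* c-commands the pronoun but from outside its binding domain, and is not c-commanded by it → coindexation permitted.
*Stefan₂* c-commands the pronoun but from outside its binding domain, and is not c-commanded by it → coindexation permitted.
*Oliver₃* and the pronoun do not c-command one another → neither Principle B nor Principle C is at stake; coindexation permitted.
*[Oliver₃'s agent]₄* c-commands the pronoun within its binding domain → coindexation would violate Principle B.
*Ahmad₅*: the pronoun c-commands this R-expression → coindexation would violate Principle C on *Ahmad₅*.
*Jonas₆*: the pronoun c-commands this R-expression → coindexation would violate Principle C on *Jonas₆*.

{1, 2, 3}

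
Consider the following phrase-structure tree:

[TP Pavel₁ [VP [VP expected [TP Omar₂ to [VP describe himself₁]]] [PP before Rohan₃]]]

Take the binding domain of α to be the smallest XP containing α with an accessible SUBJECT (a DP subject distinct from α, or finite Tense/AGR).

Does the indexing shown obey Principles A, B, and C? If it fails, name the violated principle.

The two coindexed NPs are *Pavel₁* and *himself₁*.
*himself₁* is an anaphor. Principle A requires it to be bound within its binding domain — the embedded TP, whose subject is Omar₂.
Within that domain it is c-commanded by *Omar₂*, which does not share its index.
*Pavel₁* does c-command the anaphor, but from outside its binding domain.
The anaphor is unbound in its domain → Principle A violation.

Principle A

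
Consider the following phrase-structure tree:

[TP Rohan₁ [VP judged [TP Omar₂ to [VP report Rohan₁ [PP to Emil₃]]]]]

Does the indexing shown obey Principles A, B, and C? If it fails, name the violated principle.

Principle C

The two coindexed NPs are *Rohan₁* (the higher occurrence) and *Rohan₁* (the lower occurrence).
*Rohan₁* (the lower occurrence) is an R-expression. Principle C requires it to be free everywhere.
*Rohan₁* (the higher occurrence) c-commands it and carries the same index.
The R-expression is bound → Principle C violation.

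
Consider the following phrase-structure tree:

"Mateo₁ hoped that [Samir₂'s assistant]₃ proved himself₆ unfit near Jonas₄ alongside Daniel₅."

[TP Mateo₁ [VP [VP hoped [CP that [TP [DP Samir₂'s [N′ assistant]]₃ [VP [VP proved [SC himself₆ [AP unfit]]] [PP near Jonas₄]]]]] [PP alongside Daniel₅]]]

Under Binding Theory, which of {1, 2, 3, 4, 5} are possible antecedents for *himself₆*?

*himself* is an anaphor, so Principle A applies: it must be bound in its binding domain.
Binding domain of *himself₆*: the embedded TP, whose subject is [Samir₂'s assistant]₃.
*Mateo₁* c-commands the anaphor but is outside its binding domain → cannot satisfy Principle A.
*Samir₂* does not c-command the anaphor → cannot bind it.
*[Samir₂'s assistant]₃* c-commands the anaphor within its binding domain → licit binder.
*Jonas₄* does not c-command the anaphor → cannot bind it.
*Daniel₅* does not c-command the anaphor → cannot bind it.

{3}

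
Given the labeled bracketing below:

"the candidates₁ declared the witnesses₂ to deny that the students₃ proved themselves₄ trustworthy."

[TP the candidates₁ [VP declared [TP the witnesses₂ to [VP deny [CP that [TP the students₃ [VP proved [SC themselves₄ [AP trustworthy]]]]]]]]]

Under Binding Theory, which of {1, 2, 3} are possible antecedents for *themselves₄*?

*themselves* is an anaphor, so Principle A applies: it must be bound in its binding domain.
Binding domain of *themselves₄*: the embedded TP, whose subject is the students₃.
*the candidates₁* c-commands the anaphor but is outside its binding domain → cannot satisfy Principle A.
*the witnesses₂* c-commands the anaphor but is outside its binding domain → cannot satisfy Principle A.
*the students₃* c-commands the anaphor within its binding domain → licit binder.

{3}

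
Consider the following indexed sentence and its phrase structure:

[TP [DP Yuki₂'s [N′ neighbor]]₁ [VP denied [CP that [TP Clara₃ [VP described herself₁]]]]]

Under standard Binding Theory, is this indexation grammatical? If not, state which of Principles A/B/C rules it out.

The two coindexed NPs are *[Yuki₂'s neighbor]₁* and *herself₁*.
*herself₁* is an anaphor. Principle A requires it to be bound within its binding domain — the embedded TP, whose subject is Clara₃.
Within that domain it is c-commanded by *Clara₃*, which does not share its index.
*[Yuki₂'s neighbor]₁* does c-command the anaphor, but from outside its binding domain.
The anaphor is unbound in its domain → Principle A violation.

Principle A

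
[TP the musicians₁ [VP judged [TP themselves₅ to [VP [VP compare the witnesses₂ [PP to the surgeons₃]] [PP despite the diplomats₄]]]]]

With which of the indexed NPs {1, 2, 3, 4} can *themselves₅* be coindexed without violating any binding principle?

{1}

*themselves* is an anaphor, so Principle A applies: it must be bound in its binding domain.
Binding domain of *themselves₅*: the matrix TP, whose subject is the musicians₁.
*the musicians₁* c-commands the anaphor within its binding domain → licit binder.
*the witnesses₂* does not c-command the anaphor → cannot bind it.
*the surgeons₃* does not c-command the anaphor → cannot bind it.
*the diplomats₄* does not c-command the anaphor → cannot bind it.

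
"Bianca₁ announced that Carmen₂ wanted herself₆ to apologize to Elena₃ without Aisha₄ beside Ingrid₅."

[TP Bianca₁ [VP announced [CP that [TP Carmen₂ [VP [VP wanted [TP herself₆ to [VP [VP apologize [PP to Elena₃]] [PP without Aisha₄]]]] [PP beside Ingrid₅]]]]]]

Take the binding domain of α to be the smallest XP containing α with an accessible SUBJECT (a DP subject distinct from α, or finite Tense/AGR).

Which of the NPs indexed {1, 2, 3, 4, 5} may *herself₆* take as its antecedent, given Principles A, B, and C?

{2}

*herself* is an anaphor, so Principle A applies: it must be bound in its binding domain.
Binding domain of *herself₆*: the embedded TP, whose subject is Carmen₂.
*Bianca₁* c-commands the anaphor but is outside its binding domain → cannot satisfy Principle A.
*Carmen₂* c-commands the anaphor within its binding domain → licit binder.
*Elena₃* does not c-command the anaphor → cannot bind it.
*Aisha₄* does not c-command the anaphor → cannot bind it.
*Ingrid₅* does not c-command the anaphor → cannot bind it.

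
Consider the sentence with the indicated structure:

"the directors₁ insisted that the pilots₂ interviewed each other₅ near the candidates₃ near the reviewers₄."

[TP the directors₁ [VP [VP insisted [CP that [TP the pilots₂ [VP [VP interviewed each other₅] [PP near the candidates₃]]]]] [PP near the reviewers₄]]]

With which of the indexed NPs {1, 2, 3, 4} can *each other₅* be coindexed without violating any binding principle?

*each other* is an anaphor, so Principle A applies: it must be bound in its binding domain.
Binding domain of *each other₅*: the embedded TP, whose subject is the pilots₂.
*the directors₁* c-commands the anaphor but is outside its binding domain → cannot satisfy Principle A.
*the pilots₂* c-commands the anaphor within its binding domain → licit binder.
*the candidates₃* does not c-command the anaphor → cannot bind it.
*the reviewers₄* does not c-command the anaphor → cannot bind it.

{2}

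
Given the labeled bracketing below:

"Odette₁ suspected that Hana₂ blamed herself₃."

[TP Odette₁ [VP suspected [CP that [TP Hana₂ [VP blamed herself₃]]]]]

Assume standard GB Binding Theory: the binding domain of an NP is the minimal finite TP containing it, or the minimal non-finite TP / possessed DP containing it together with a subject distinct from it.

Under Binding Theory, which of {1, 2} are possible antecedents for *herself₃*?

{2}

*herself* is an anaphor, so Principle A applies: it must be bound in its binding domain.
Binding domain of *herself₃*: the embedded TP, whose subject is Hana₂.
*Odette₁* c-commands the anaphor but is outside its binding domain → cannot satisfy Principle A.
*Hana₂* c-commands the anaphor within its binding domain → licit binder.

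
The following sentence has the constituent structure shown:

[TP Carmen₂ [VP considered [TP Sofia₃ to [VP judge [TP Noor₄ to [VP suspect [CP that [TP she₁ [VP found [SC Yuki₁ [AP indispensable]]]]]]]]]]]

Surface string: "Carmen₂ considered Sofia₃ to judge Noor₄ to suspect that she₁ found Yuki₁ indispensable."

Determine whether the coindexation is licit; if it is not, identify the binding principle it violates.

The two coindexed NPs are *she₁* and *Yuki₁*.
*Yuki₁* is an R-expression. Principle C requires it to be free everywhere.
*she₁* c-commands it and carries the same index.
The R-expression is bound → Principle C violation.

Principle C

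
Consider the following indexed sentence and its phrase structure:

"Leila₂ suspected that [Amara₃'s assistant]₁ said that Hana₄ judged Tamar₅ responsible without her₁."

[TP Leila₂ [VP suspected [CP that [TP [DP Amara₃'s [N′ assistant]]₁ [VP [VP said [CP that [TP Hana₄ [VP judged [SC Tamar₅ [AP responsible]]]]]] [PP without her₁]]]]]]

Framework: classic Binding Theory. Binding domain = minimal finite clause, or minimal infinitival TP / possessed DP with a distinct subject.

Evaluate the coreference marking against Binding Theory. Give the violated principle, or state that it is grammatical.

The two coindexed NPs are *[Amara₃'s assistant]₁* and *her₁*.
*her₁* is a pronoun. Its binding domain is the embedded TP, whose subject is [Amara₃'s assistant]₁.
*[Amara₃'s assistant]₁* c-commands it within that domain and carries the same index.
The pronoun is locally bound → Principle B violation.

Principle B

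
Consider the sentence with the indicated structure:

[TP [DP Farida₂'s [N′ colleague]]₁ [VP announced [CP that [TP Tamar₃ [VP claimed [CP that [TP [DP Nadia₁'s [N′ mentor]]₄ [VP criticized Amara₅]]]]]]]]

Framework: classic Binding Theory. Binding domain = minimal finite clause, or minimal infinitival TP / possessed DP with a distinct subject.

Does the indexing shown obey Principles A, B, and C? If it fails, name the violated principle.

The two coindexed NPs are *[Farida₂'s colleague]₁* and *Nadia₁*.
*Nadia₁* is an R-expression. Principle C requires it to be free everywhere.
*[Farida₂'s colleague]₁* c-commands it and carries the same index.
The R-expression is bound → Principle C violation.

Principle C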